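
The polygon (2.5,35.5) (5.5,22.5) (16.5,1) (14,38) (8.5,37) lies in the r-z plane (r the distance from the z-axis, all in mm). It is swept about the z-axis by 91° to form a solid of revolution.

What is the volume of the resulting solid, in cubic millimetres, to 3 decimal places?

Volume = 4295.487 mm³

Profile (r,z), 5 vertices: (2.5,35.5) (5.5,22.5) (16.5,1) (14,38) (8.5,37)
edge 0: (2.5,35.5)→(5.5,22.5)  cross = 2.5·22.5 − 5.5·35.5 = -139.0000; (r_i+r_j)·cross = 8·-139.0000 = -1112.0000
edge 1: (5.5,22.5)→(16.5,1)  cross = 5.5·1 − 16.5·22.5 = -365.7500; (r_i+r_j)·cross = 22·-365.7500 = -8046.5000
edge 2: (16.5,1)→(14,38)  cross = 16.5·38 − 14·1 = 613.0000; (r_i+r_j)·cross = 30.5·613.0000 = 18696.5000
edge 3: (14,38)→(8.5,37)  cross = 14·37 − 8.5·38 = 195.0000; (r_i+r_j)·cross = 22.5·195.0000 = 4387.5000
edge 4: (8.5,37)→(2.5,35.5)  cross = 8.5·35.5 − 2.5·37 = 209.2500; (r_i+r_j)·cross = 11·209.2500 = 2301.7500
Σcross = 512.5000 → A = |Σcross|/2 = 256.2500 mm²
Σ(r_i+r_j)·cross = 16227.2500 → first moment M = |Σ|/6 = 2704.5417
R_c = M/A = 2704.5417/256.2500 = 10.5543 mm
θ = 91° = 1.588250 rad
V = θ·R_c·A = 1.588250·10.5543·256.2500 = 4295.487 mm³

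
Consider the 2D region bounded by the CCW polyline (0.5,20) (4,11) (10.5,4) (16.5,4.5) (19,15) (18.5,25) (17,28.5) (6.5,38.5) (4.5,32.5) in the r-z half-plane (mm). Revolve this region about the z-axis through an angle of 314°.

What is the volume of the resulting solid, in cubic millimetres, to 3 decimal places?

Profile (r,z), 9 vertices: (0.5,20) (4,11) (10.5,4) (16.5,4.5) (19,15) (18.5,25) (17,28.5) (6.5,38.5) (4.5,32.5)
edge 0: (0.5,20)→(4,11)  cross = 0.5·11 − 4·20 = -74.5000; (r_i+r_j)·cross = 4.5·-74.5000 = -335.2500
edge 1: (4,11)→(10.5,4)  cross = 4·4 − 10.5·11 = -99.5000; (r_i+r_j)·cross = 14.5·-99.5000 = -1442.7500
edge 2: (10.5,4)→(16.5,4.5)  cross = 10.5·4.5 − 16.5·4 = -18.7500; (r_i+r_j)·cross = 27·-18.7500 = -506.2500
edge 3: (16.5,4.5)→(19,15)  cross = 16.5·15 − 19·4.5 = 162.0000; (r_i+r_j)·cross = 35.5·162.0000 = 5751.0000
edge 4: (19,15)→(18.5,25)  cross = 19·25 − 18.5·15 = 197.5000; (r_i+r_j)·cross = 37.5·197.5000 = 7406.2500
edge 5: (18.5,25)→(17,28.5)  cross = 18.5·28.5 − 17·25 = 102.2500; (r_i+r_j)·cross = 35.5·102.2500 = 3629.8750
edge 6: (17,28.5)→(6.5,38.5)  cross = 17·38.5 − 6.5·28.5 = 469.2500; (r_i+r_j)·cross = 23.5·469.2500 = 11027.3750
edge 7: (6.5,38.5)→(4.5,32.5)  cross = 6.5·32.5 − 4.5·38.5 = 38.0000; (r_i+r_j)·cross = 11·38.0000 = 418.0000
edge 8: (4.5,32.5)→(0.5,20)  cross = 4.5·20 − 0.5·32.5 = 73.7500; (r_i+r_j)·cross = 5·73.7500 = 368.7500
Σcross = 850.0000 → A = |Σcross|/2 = 425.0000 mm²
Σ(r_i+r_j)·cross = 26317.0000 → first moment M = |Σ|/6 = 4386.1667
R_c = M/A = 4386.1667/425.0000 = 10.3204 mm
θ = 314° = 5.480334 rad
V = θ·R_c·A = 5.480334·10.3204·425.0000 = 24037.658 mm³

Volume = 24037.658 mm³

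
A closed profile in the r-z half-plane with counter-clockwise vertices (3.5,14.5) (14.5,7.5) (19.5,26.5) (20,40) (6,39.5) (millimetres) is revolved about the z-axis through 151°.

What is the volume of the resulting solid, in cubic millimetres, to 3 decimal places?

Profile (r,z), 5 vertices: (3.5,14.5) (14.5,7.5) (19.5,26.5) (20,40) (6,39.5)
edge 0: (3.5,14.5)→(14.5,7.5)  cross = 3.5·7.5 − 14.5·14.5 = -184.0000; (r_i+r_j)·cross = 18·-184.0000 = -3312.0000
edge 1: (14.5,7.5)→(19.5,26.5)  cross = 14.5·26.5 − 19.5·7.5 = 238.0000; (r_i+r_j)·cross = 34·238.0000 = 8092.0000
edge 2: (19.5,26.5)→(20,40)  cross = 19.5·40 − 20·26.5 = 250.0000; (r_i+r_j)·cross = 39.5·250.0000 = 9875.0000
edge 3: (20,40)→(6,39.5)  cross = 20·39.5 − 6·40 = 550.0000; (r_i+r_j)·cross = 26·550.0000 = 14300.0000
edge 4: (6,39.5)→(3.5,14.5)  cross = 6·14.5 − 3.5·39.5 = -51.2500; (r_i+r_j)·cross = 9.5·-51.2500 = -486.8750
Σcross = 802.7500 → A = |Σcross|/2 = 401.3750 mm²
Σ(r_i+r_j)·cross = 28468.1250 → first moment M = |Σ|/6 = 4744.6875
R_c = M/A = 4744.6875/401.3750 = 11.8211 mm
θ = 151° = 2.635447 rad
V = θ·R_c·A = 2.635447·11.8211·401.3750 = 12504.373 mm³

Volume = 12504.373 mm³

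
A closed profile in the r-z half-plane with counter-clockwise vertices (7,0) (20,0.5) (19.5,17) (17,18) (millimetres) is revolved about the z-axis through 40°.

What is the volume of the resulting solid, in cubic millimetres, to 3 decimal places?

Profile (r,z), 4 vertices: (7,0) (20,0.5) (19.5,17) (17,18)
edge 0: (7,0)→(20,0.5)  cross = 7·0.5 − 20·0 = 3.5000; (r_i+r_j)·cross = 27·3.5000 = 94.5000
edge 1: (20,0.5)→(19.5,17)  cross = 20·17 − 19.5·0.5 = 330.2500; (r_i+r_j)·cross = 39.5·330.2500 = 13044.8750
edge 2: (19.5,17)→(17,18)  cross = 19.5·18 − 17·17 = 62.0000; (r_i+r_j)·cross = 36.5·62.0000 = 2263.0000
edge 3: (17,18)→(7,0)  cross = 17·0 − 7·18 = -126.0000; (r_i+r_j)·cross = 24·-126.0000 = -3024.0000
Σcross = 269.7500 → A = |Σcross|/2 = 134.8750 mm²
Σ(r_i+r_j)·cross = 12378.3750 → first moment M = |Σ|/6 = 2063.0625
R_c = M/A = 2063.0625/134.8750 = 15.2961 mm
θ = 40° = 0.698132 rad
V = θ·R_c·A = 0.698132·15.2961·134.8750 = 1440.289 mm³

Volume = 1440.289 mm³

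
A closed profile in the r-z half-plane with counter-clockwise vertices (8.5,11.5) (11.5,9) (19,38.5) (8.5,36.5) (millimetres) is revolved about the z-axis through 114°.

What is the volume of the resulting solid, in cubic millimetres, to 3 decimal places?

Profile (r,z), 4 vertices: (8.5,11.5) (11.5,9) (19,38.5) (8.5,36.5)
edge 0: (8.5,11.5)→(11.5,9)  cross = 8.5·9 − 11.5·11.5 = -55.7500; (r_i+r_j)·cross = 20·-55.7500 = -1115.0000
edge 1: (11.5,9)→(19,38.5)  cross = 11.5·38.5 − 19·9 = 271.7500; (r_i+r_j)·cross = 30.5·271.7500 = 8288.3750
edge 2: (19,38.5)→(8.5,36.5)  cross = 19·36.5 − 8.5·38.5 = 366.2500; (r_i+r_j)·cross = 27.5·366.2500 = 10071.8750
edge 3: (8.5,36.5)→(8.5,11.5)  cross = 8.5·11.5 − 8.5·36.5 = -212.5000; (r_i+r_j)·cross = 17·-212.5000 = -3612.5000
Σcross = 369.7500 → A = |Σcross|/2 = 184.8750 mm²
Σ(r_i+r_j)·cross = 13632.7500 → first moment M = |Σ|/6 = 2272.1250
R_c = M/A = 2272.1250/184.8750 = 12.2901 mm
θ = 114° = 1.989675 rad
V = θ·R_c·A = 1.989675·12.2901·184.8750 = 4520.791 mm³

Volume = 4520.791 mm³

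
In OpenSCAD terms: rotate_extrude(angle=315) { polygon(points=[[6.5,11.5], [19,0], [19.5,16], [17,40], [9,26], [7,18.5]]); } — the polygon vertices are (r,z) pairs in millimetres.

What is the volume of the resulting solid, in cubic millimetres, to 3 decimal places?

Volume = 23843.559 mm³

Profile (r,z), 6 vertices: (6.5,11.5) (19,0) (19.5,16) (17,40) (9,26) (7,18.5)
edge 0: (6.5,11.5)→(19,0)  cross = 6.5·0 − 19·11.5 = -218.5000; (r_i+r_j)·cross = 25.5·-218.5000 = -5571.7500
edge 1: (19,0)→(19.5,16)  cross = 19·16 − 19.5·0 = 304.0000; (r_i+r_j)·cross = 38.5·304.0000 = 11704.0000
edge 2: (19.5,16)→(17,40)  cross = 19.5·40 − 17·16 = 508.0000; (r_i+r_j)·cross = 36.5·508.0000 = 18542.0000
edge 3: (17,40)→(9,26)  cross = 17·26 − 9·40 = 82.0000; (r_i+r_j)·cross = 26·82.0000 = 2132.0000
edge 4: (9,26)→(7,18.5)  cross = 9·18.5 − 7·26 = -15.5000; (r_i+r_j)·cross = 16·-15.5000 = -248.0000
edge 5: (7,18.5)→(6.5,11.5)  cross = 7·11.5 − 6.5·18.5 = -39.7500; (r_i+r_j)·cross = 13.5·-39.7500 = -536.6250
Σcross = 620.2500 → A = |Σcross|/2 = 310.1250 mm²
Σ(r_i+r_j)·cross = 26021.6250 → first moment M = |Σ|/6 = 4336.9375
R_c = M/A = 4336.9375/310.1250 = 13.9845 mm
θ = 315° = 5.497787 rad
V = θ·R_c·A = 5.497787·13.9845·310.1250 = 23843.559 mm³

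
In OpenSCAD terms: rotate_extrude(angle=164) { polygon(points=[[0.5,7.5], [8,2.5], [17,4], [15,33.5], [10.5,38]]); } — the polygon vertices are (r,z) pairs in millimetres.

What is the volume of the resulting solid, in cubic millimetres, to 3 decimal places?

Profile (r,z), 5 vertices: (0.5,7.5) (8,2.5) (17,4) (15,33.5) (10.5,38)
edge 0: (0.5,7.5)→(8,2.5)  cross = 0.5·2.5 − 8·7.5 = -58.7500; (r_i+r_j)·cross = 8.5·-58.7500 = -499.3750
edge 1: (8,2.5)→(17,4)  cross = 8·4 − 17·2.5 = -10.5000; (r_i+r_j)·cross = 25·-10.5000 = -262.5000
edge 2: (17,4)→(15,33.5)  cross = 17·33.5 − 15·4 = 509.5000; (r_i+r_j)·cross = 32·509.5000 = 16304.0000
edge 3: (15,33.5)→(10.5,38)  cross = 15·38 − 10.5·33.5 = 218.2500; (r_i+r_j)·cross = 25.5·218.2500 = 5565.3750
edge 4: (10.5,38)→(0.5,7.5)  cross = 10.5·7.5 − 0.5·38 = 59.7500; (r_i+r_j)·cross = 11·59.7500 = 657.2500
Σcross = 718.2500 → A = |Σcross|/2 = 359.1250 mm²
Σ(r_i+r_j)·cross = 21764.7500 → first moment M = |Σ|/6 = 3627.4583
R_c = M/A = 3627.4583/359.1250 = 10.1008 mm
θ = 164° = 2.862340 rad
V = θ·R_c·A = 2.862340·10.1008·359.1250 = 10383.019 mm³

Volume = 10383.019 mm³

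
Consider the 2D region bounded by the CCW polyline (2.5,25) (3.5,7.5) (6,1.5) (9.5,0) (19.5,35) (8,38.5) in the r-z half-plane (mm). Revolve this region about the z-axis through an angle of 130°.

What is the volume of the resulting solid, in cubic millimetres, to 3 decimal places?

Volume = 8571.443 mm³

Profile (r,z), 6 vertices: (2.5,25) (3.5,7.5) (6,1.5) (9.5,0) (19.5,35) (8,38.5)
edge 0: (2.5,25)→(3.5,7.5)  cross = 2.5·7.5 − 3.5·25 = -68.7500; (r_i+r_j)·cross = 6·-68.7500 = -412.5000
edge 1: (3.5,7.5)→(6,1.5)  cross = 3.5·1.5 − 6·7.5 = -39.7500; (r_i+r_j)·cross = 9.5·-39.7500 = -377.6250
edge 2: (6,1.5)→(9.5,0)  cross = 6·0 − 9.5·1.5 = -14.2500; (r_i+r_j)·cross = 15.5·-14.2500 = -220.8750
edge 3: (9.5,0)→(19.5,35)  cross = 9.5·35 − 19.5·0 = 332.5000; (r_i+r_j)·cross = 29·332.5000 = 9642.5000
edge 4: (19.5,35)→(8,38.5)  cross = 19.5·38.5 − 8·35 = 470.7500; (r_i+r_j)·cross = 27.5·470.7500 = 12945.6250
edge 5: (8,38.5)→(2.5,25)  cross = 8·25 − 2.5·38.5 = 103.7500; (r_i+r_j)·cross = 10.5·103.7500 = 1089.3750
Σcross = 784.2500 → A = |Σcross|/2 = 392.1250 mm²
Σ(r_i+r_j)·cross = 22666.5000 → first moment M = |Σ|/6 = 3777.7500
R_c = M/A = 3777.7500/392.1250 = 9.6340 mm
θ = 130° = 2.268928 rad
V = θ·R_c·A = 2.268928·9.6340·392.1250 = 8571.443 mm³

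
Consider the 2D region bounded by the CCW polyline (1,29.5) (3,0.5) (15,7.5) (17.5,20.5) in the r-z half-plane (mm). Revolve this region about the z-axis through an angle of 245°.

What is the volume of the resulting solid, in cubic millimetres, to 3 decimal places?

Volume = 10560.078 mm³

Profile (r,z), 4 vertices: (1,29.5) (3,0.5) (15,7.5) (17.5,20.5)
edge 0: (1,29.5)→(3,0.5)  cross = 1·0.5 − 3·29.5 = -88.0000; (r_i+r_j)·cross = 4·-88.0000 = -352.0000
edge 1: (3,0.5)→(15,7.5)  cross = 3·7.5 − 15·0.5 = 15.0000; (r_i+r_j)·cross = 18·15.0000 = 270.0000
edge 2: (15,7.5)→(17.5,20.5)  cross = 15·20.5 − 17.5·7.5 = 176.2500; (r_i+r_j)·cross = 32.5·176.2500 = 5728.1250
edge 3: (17.5,20.5)→(1,29.5)  cross = 17.5·29.5 − 1·20.5 = 495.7500; (r_i+r_j)·cross = 18.5·495.7500 = 9171.3750
Σcross = 599.0000 → A = |Σcross|/2 = 299.5000 mm²
Σ(r_i+r_j)·cross = 14817.5000 → first moment M = |Σ|/6 = 2469.5833
R_c = M/A = 2469.5833/299.5000 = 8.2457 mm
θ = 245° = 4.276057 rad
V = θ·R_c·A = 4.276057·8.2457·299.5000 = 10560.078 mm³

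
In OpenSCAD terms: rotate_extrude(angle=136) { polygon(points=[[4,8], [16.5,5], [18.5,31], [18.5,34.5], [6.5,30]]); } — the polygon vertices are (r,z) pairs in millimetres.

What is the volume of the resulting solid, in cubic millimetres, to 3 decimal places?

Profile (r,z), 5 vertices: (4,8) (16.5,5) (18.5,31) (18.5,34.5) (6.5,30)
edge 0: (4,8)→(16.5,5)  cross = 4·5 − 16.5·8 = -112.0000; (r_i+r_j)·cross = 20.5·-112.0000 = -2296.0000
edge 1: (16.5,5)→(18.5,31)  cross = 16.5·31 − 18.5·5 = 419.0000; (r_i+r_j)·cross = 35·419.0000 = 14665.0000
edge 2: (18.5,31)→(18.5,34.5)  cross = 18.5·34.5 − 18.5·31 = 64.7500; (r_i+r_j)·cross = 37·64.7500 = 2395.7500
edge 3: (18.5,34.5)→(6.5,30)  cross = 18.5·30 − 6.5·34.5 = 330.7500; (r_i+r_j)·cross = 25·330.7500 = 8268.7500
edge 4: (6.5,30)→(4,8)  cross = 6.5·8 − 4·30 = -68.0000; (r_i+r_j)·cross = 10.5·-68.0000 = -714.0000
Σcross = 634.5000 → A = |Σcross|/2 = 317.2500 mm²
Σ(r_i+r_j)·cross = 22319.5000 → first moment M = |Σ|/6 = 3719.9167
R_c = M/A = 3719.9167/317.2500 = 11.7255 mm
θ = 136° = 2.373648 rad
V = θ·R_c·A = 2.373648·11.7255·317.2500 = 8829.772 mm³

Volume = 8829.772 mm³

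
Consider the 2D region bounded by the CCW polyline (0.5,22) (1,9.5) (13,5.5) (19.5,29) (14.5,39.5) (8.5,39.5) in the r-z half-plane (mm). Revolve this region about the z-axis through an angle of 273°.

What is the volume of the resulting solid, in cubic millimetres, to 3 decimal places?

Volume = 20597.017 mm³

Profile (r,z), 6 vertices: (0.5,22) (1,9.5) (13,5.5) (19.5,29) (14.5,39.5) (8.5,39.5)
edge 0: (0.5,22)→(1,9.5)  cross = 0.5·9.5 − 1·22 = -17.2500; (r_i+r_j)·cross = 1.5·-17.2500 = -25.8750
edge 1: (1,9.5)→(13,5.5)  cross = 1·5.5 − 13·9.5 = -118.0000; (r_i+r_j)·cross = 14·-118.0000 = -1652.0000
edge 2: (13,5.5)→(19.5,29)  cross = 13·29 − 19.5·5.5 = 269.7500; (r_i+r_j)·cross = 32.5·269.7500 = 8766.8750
edge 3: (19.5,29)→(14.5,39.5)  cross = 19.5·39.5 − 14.5·29 = 349.7500; (r_i+r_j)·cross = 34·349.7500 = 11891.5000
edge 4: (14.5,39.5)→(8.5,39.5)  cross = 14.5·39.5 − 8.5·39.5 = 237.0000; (r_i+r_j)·cross = 23·237.0000 = 5451.0000
edge 5: (8.5,39.5)→(0.5,22)  cross = 8.5·22 − 0.5·39.5 = 167.2500; (r_i+r_j)·cross = 9·167.2500 = 1505.2500
Σcross = 888.5000 → A = |Σcross|/2 = 444.2500 mm²
Σ(r_i+r_j)·cross = 25936.7500 → first moment M = |Σ|/6 = 4322.7917
R_c = M/A = 4322.7917/444.2500 = 9.7305 mm
θ = 273° = 4.764749 rad
V = θ·R_c·A = 4.764749·9.7305·444.2500 = 20597.017 mm³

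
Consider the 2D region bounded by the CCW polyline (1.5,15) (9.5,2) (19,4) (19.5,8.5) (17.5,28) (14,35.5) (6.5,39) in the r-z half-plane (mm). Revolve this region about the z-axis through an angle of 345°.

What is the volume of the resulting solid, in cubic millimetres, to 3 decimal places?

Volume = 30482.764 mm³

Profile (r,z), 7 vertices: (1.5,15) (9.5,2) (19,4) (19.5,8.5) (17.5,28) (14,35.5) (6.5,39)
edge 0: (1.5,15)→(9.5,2)  cross = 1.5·2 − 9.5·15 = -139.5000; (r_i+r_j)·cross = 11·-139.5000 = -1534.5000
edge 1: (9.5,2)→(19,4)  cross = 9.5·4 − 19·2 = 0.0000; (r_i+r_j)·cross = 28.5·0.0000 = 0.0000
edge 2: (19,4)→(19.5,8.5)  cross = 19·8.5 − 19.5·4 = 83.5000; (r_i+r_j)·cross = 38.5·83.5000 = 3214.7500
edge 3: (19.5,8.5)→(17.5,28)  cross = 19.5·28 − 17.5·8.5 = 397.2500; (r_i+r_j)·cross = 37·397.2500 = 14698.2500
edge 4: (17.5,28)→(14,35.5)  cross = 17.5·35.5 − 14·28 = 229.2500; (r_i+r_j)·cross = 31.5·229.2500 = 7221.3750
edge 5: (14,35.5)→(6.5,39)  cross = 14·39 − 6.5·35.5 = 315.2500; (r_i+r_j)·cross = 20.5·315.2500 = 6462.6250
edge 6: (6.5,39)→(1.5,15)  cross = 6.5·15 − 1.5·39 = 39.0000; (r_i+r_j)·cross = 8·39.0000 = 312.0000
Σcross = 924.7500 → A = |Σcross|/2 = 462.3750 mm²
Σ(r_i+r_j)·cross = 30374.5000 → first moment M = |Σ|/6 = 5062.4167
R_c = M/A = 5062.4167/462.3750 = 10.9487 mm
θ = 345° = 6.021386 rad
V = θ·R_c·A = 6.021386·10.9487·462.3750 = 30482.764 mm³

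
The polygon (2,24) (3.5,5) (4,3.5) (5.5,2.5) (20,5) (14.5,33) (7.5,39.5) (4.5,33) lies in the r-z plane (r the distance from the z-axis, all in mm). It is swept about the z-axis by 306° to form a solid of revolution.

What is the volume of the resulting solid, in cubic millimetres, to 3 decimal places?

Volume = 24395.907 mm³

Profile (r,z), 8 vertices: (2,24) (3.5,5) (4,3.5) (5.5,2.5) (20,5) (14.5,33) (7.5,39.5) (4.5,33)
edge 0: (2,24)→(3.5,5)  cross = 2·5 − 3.5·24 = -74.0000; (r_i+r_j)·cross = 5.5·-74.0000 = -407.0000
edge 1: (3.5,5)→(4,3.5)  cross = 3.5·3.5 − 4·5 = -7.7500; (r_i+r_j)·cross = 7.5·-7.7500 = -58.1250
edge 2: (4,3.5)→(5.5,2.5)  cross = 4·2.5 − 5.5·3.5 = -9.2500; (r_i+r_j)·cross = 9.5·-9.2500 = -87.8750
edge 3: (5.5,2.5)→(20,5)  cross = 5.5·5 − 20·2.5 = -22.5000; (r_i+r_j)·cross = 25.5·-22.5000 = -573.7500
edge 4: (20,5)→(14.5,33)  cross = 20·33 − 14.5·5 = 587.5000; (r_i+r_j)·cross = 34.5·587.5000 = 20268.7500
edge 5: (14.5,33)→(7.5,39.5)  cross = 14.5·39.5 − 7.5·33 = 325.2500; (r_i+r_j)·cross = 22·325.2500 = 7155.5000
edge 6: (7.5,39.5)→(4.5,33)  cross = 7.5·33 − 4.5·39.5 = 69.7500; (r_i+r_j)·cross = 12·69.7500 = 837.0000
edge 7: (4.5,33)→(2,24)  cross = 4.5·24 − 2·33 = 42.0000; (r_i+r_j)·cross = 6.5·42.0000 = 273.0000
Σcross = 911.0000 → A = |Σcross|/2 = 455.5000 mm²
Σ(r_i+r_j)·cross = 27407.5000 → first moment M = |Σ|/6 = 4567.9167
R_c = M/A = 4567.9167/455.5000 = 10.0284 mm
θ = 306° = 5.340708 rad
V = θ·R_c·A = 5.340708·10.0284·455.5000 = 24395.907 mm³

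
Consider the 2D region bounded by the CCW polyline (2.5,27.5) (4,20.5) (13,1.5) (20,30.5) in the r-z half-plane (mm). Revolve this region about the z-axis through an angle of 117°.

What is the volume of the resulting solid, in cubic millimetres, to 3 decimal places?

Volume = 6106.877 mm³

Profile (r,z), 4 vertices: (2.5,27.5) (4,20.5) (13,1.5) (20,30.5)
edge 0: (2.5,27.5)→(4,20.5)  cross = 2.5·20.5 − 4·27.5 = -58.7500; (r_i+r_j)·cross = 6.5·-58.7500 = -381.8750
edge 1: (4,20.5)→(13,1.5)  cross = 4·1.5 − 13·20.5 = -260.5000; (r_i+r_j)·cross = 17·-260.5000 = -4428.5000
edge 2: (13,1.5)→(20,30.5)  cross = 13·30.5 − 20·1.5 = 366.5000; (r_i+r_j)·cross = 33·366.5000 = 12094.5000
edge 3: (20,30.5)→(2.5,27.5)  cross = 20·27.5 − 2.5·30.5 = 473.7500; (r_i+r_j)·cross = 22.5·473.7500 = 10659.3750
Σcross = 521.0000 → A = |Σcross|/2 = 260.5000 mm²
Σ(r_i+r_j)·cross = 17943.5000 → first moment M = |Σ|/6 = 2990.5833
R_c = M/A = 2990.5833/260.5000 = 11.4802 mm
θ = 117° = 2.042035 rad
V = θ·R_c·A = 2.042035·11.4802·260.5000 = 6106.877 mm³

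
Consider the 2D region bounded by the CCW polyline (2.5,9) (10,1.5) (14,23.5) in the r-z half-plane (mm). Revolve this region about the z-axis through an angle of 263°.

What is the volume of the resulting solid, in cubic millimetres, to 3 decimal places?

Volume = 3953.323 mm³

Profile (r,z), 3 vertices: (2.5,9) (10,1.5) (14,23.5)
edge 0: (2.5,9)→(10,1.5)  cross = 2.5·1.5 − 10·9 = -86.2500; (r_i+r_j)·cross = 12.5·-86.2500 = -1078.1250
edge 1: (10,1.5)→(14,23.5)  cross = 10·23.5 − 14·1.5 = 214.0000; (r_i+r_j)·cross = 24·214.0000 = 5136.0000
edge 2: (14,23.5)→(2.5,9)  cross = 14·9 − 2.5·23.5 = 67.2500; (r_i+r_j)·cross = 16.5·67.2500 = 1109.6250
Σcross = 195.0000 → A = |Σcross|/2 = 97.5000 mm²
Σ(r_i+r_j)·cross = 5167.5000 → first moment M = |Σ|/6 = 861.2500
R_c = M/A = 861.2500/97.5000 = 8.8333 mm
θ = 263° = 4.590216 rad
V = θ·R_c·A = 4.590216·8.8333·97.5000 = 3953.323 mm³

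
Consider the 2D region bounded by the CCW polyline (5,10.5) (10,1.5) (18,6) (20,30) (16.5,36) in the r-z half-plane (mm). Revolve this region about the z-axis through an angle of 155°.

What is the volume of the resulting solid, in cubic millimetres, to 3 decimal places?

Profile (r,z), 5 vertices: (5,10.5) (10,1.5) (18,6) (20,30) (16.5,36)
edge 0: (5,10.5)→(10,1.5)  cross = 5·1.5 − 10·10.5 = -97.5000; (r_i+r_j)·cross = 15·-97.5000 = -1462.5000
edge 1: (10,1.5)→(18,6)  cross = 10·6 − 18·1.5 = 33.0000; (r_i+r_j)·cross = 28·33.0000 = 924.0000
edge 2: (18,6)→(20,30)  cross = 18·30 − 20·6 = 420.0000; (r_i+r_j)·cross = 38·420.0000 = 15960.0000
edge 3: (20,30)→(16.5,36)  cross = 20·36 − 16.5·30 = 225.0000; (r_i+r_j)·cross = 36.5·225.0000 = 8212.5000
edge 4: (16.5,36)→(5,10.5)  cross = 16.5·10.5 − 5·36 = -6.7500; (r_i+r_j)·cross = 21.5·-6.7500 = -145.1250
Σcross = 573.7500 → A = |Σcross|/2 = 286.8750 mm²
Σ(r_i+r_j)·cross = 23488.8750 → first moment M = |Σ|/6 = 3914.8125
R_c = M/A = 3914.8125/286.8750 = 13.6464 mm
θ = 155° = 2.705260 rad
V = θ·R_c·A = 2.705260·13.6464·286.8750 = 10590.587 mm³

Volume = 10590.587 mm³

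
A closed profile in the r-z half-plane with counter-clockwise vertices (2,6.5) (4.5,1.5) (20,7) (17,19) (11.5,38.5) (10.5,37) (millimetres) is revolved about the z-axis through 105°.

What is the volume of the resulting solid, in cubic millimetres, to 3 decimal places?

Profile (r,z), 6 vertices: (2,6.5) (4.5,1.5) (20,7) (17,19) (11.5,38.5) (10.5,37)
edge 0: (2,6.5)→(4.5,1.5)  cross = 2·1.5 − 4.5·6.5 = -26.2500; (r_i+r_j)·cross = 6.5·-26.2500 = -170.6250
edge 1: (4.5,1.5)→(20,7)  cross = 4.5·7 − 20·1.5 = 1.5000; (r_i+r_j)·cross = 24.5·1.5000 = 36.7500
edge 2: (20,7)→(17,19)  cross = 20·19 − 17·7 = 261.0000; (r_i+r_j)·cross = 37·261.0000 = 9657.0000
edge 3: (17,19)→(11.5,38.5)  cross = 17·38.5 − 11.5·19 = 436.0000; (r_i+r_j)·cross = 28.5·436.0000 = 12426.0000
edge 4: (11.5,38.5)→(10.5,37)  cross = 11.5·37 − 10.5·38.5 = 21.2500; (r_i+r_j)·cross = 22·21.2500 = 467.5000
edge 5: (10.5,37)→(2,6.5)  cross = 10.5·6.5 − 2·37 = -5.7500; (r_i+r_j)·cross = 12.5·-5.7500 = -71.8750
Σcross = 687.7500 → A = |Σcross|/2 = 343.8750 mm²
Σ(r_i+r_j)·cross = 22344.7500 → first moment M = |Σ|/6 = 3724.1250
R_c = M/A = 3724.1250/343.8750 = 10.8299 mm
θ = 105° = 1.832596 rad
V = θ·R_c·A = 1.832596·10.8299·343.8750 = 6824.816 mm³

Volume = 6824.816 mm³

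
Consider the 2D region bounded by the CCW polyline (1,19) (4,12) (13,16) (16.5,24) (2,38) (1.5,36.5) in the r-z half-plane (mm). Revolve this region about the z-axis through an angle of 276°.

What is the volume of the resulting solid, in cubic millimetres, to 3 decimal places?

Profile (r,z), 6 vertices: (1,19) (4,12) (13,16) (16.5,24) (2,38) (1.5,36.5)
edge 0: (1,19)→(4,12)  cross = 1·12 − 4·19 = -64.0000; (r_i+r_j)·cross = 5·-64.0000 = -320.0000
edge 1: (4,12)→(13,16)  cross = 4·16 − 13·12 = -92.0000; (r_i+r_j)·cross = 17·-92.0000 = -1564.0000
edge 2: (13,16)→(16.5,24)  cross = 13·24 − 16.5·16 = 48.0000; (r_i+r_j)·cross = 29.5·48.0000 = 1416.0000
edge 3: (16.5,24)→(2,38)  cross = 16.5·38 − 2·24 = 579.0000; (r_i+r_j)·cross = 18.5·579.0000 = 10711.5000
edge 4: (2,38)→(1.5,36.5)  cross = 2·36.5 − 1.5·38 = 16.0000; (r_i+r_j)·cross = 3.5·16.0000 = 56.0000
edge 5: (1.5,36.5)→(1,19)  cross = 1.5·19 − 1·36.5 = -8.0000; (r_i+r_j)·cross = 2.5·-8.0000 = -20.0000
Σcross = 479.0000 → A = |Σcross|/2 = 239.5000 mm²
Σ(r_i+r_j)·cross = 10279.5000 → first moment M = |Σ|/6 = 1713.2500
R_c = M/A = 1713.2500/239.5000 = 7.1534 mm
θ = 276° = 4.817109 rad
V = θ·R_c·A = 4.817109·7.1534·239.5000 = 8252.912 mm³

Volume = 8252.912 mm³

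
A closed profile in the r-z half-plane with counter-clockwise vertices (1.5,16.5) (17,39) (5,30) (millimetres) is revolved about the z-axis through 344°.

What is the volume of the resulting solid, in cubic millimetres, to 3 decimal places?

Volume = 3068.760 mm³

Profile (r,z), 3 vertices: (1.5,16.5) (17,39) (5,30)
edge 0: (1.5,16.5)→(17,39)  cross = 1.5·39 − 17·16.5 = -222.0000; (r_i+r_j)·cross = 18.5·-222.0000 = -4107.0000
edge 1: (17,39)→(5,30)  cross = 17·30 − 5·39 = 315.0000; (r_i+r_j)·cross = 22·315.0000 = 6930.0000
edge 2: (5,30)→(1.5,16.5)  cross = 5·16.5 − 1.5·30 = 37.5000; (r_i+r_j)·cross = 6.5·37.5000 = 243.7500
Σcross = 130.5000 → A = |Σcross|/2 = 65.2500 mm²
Σ(r_i+r_j)·cross = 3066.7500 → first moment M = |Σ|/6 = 511.1250
R_c = M/A = 511.1250/65.2500 = 7.8333 mm
θ = 344° = 6.003933 rad
V = θ·R_c·A = 6.003933·7.8333·65.2500 = 3068.760 mm³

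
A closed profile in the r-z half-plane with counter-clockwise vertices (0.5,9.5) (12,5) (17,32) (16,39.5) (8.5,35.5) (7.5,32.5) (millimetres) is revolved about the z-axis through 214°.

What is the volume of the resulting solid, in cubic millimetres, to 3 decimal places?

Profile (r,z), 6 vertices: (0.5,9.5) (12,5) (17,32) (16,39.5) (8.5,35.5) (7.5,32.5)
edge 0: (0.5,9.5)→(12,5)  cross = 0.5·5 − 12·9.5 = -111.5000; (r_i+r_j)·cross = 12.5·-111.5000 = -1393.7500
edge 1: (12,5)→(17,32)  cross = 12·32 − 17·5 = 299.0000; (r_i+r_j)·cross = 29·299.0000 = 8671.0000
edge 2: (17,32)→(16,39.5)  cross = 17·39.5 − 16·32 = 159.5000; (r_i+r_j)·cross = 33·159.5000 = 5263.5000
edge 3: (16,39.5)→(8.5,35.5)  cross = 16·35.5 − 8.5·39.5 = 232.2500; (r_i+r_j)·cross = 24.5·232.2500 = 5690.1250
edge 4: (8.5,35.5)→(7.5,32.5)  cross = 8.5·32.5 − 7.5·35.5 = 10.0000; (r_i+r_j)·cross = 16·10.0000 = 160.0000
edge 5: (7.5,32.5)→(0.5,9.5)  cross = 7.5·9.5 − 0.5·32.5 = 55.0000; (r_i+r_j)·cross = 8·55.0000 = 440.0000
Σcross = 644.2500 → A = |Σcross|/2 = 322.1250 mm²
Σ(r_i+r_j)·cross = 18830.8750 → first moment M = |Σ|/6 = 3138.4792
R_c = M/A = 3138.4792/322.1250 = 9.7430 mm
θ = 214° = 3.735005 rad
V = θ·R_c·A = 3.735005·9.7430·322.1250 = 11722.234 mm³

Volume = 11722.234 mm³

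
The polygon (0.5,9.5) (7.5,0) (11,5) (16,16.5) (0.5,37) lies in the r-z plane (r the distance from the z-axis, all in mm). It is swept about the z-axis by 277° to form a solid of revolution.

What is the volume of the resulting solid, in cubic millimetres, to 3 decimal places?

Volume = 10057.803 mm³

Profile (r,z), 5 vertices: (0.5,9.5) (7.5,0) (11,5) (16,16.5) (0.5,37)
edge 0: (0.5,9.5)→(7.5,0)  cross = 0.5·0 − 7.5·9.5 = -71.2500; (r_i+r_j)·cross = 8·-71.2500 = -570.0000
edge 1: (7.5,0)→(11,5)  cross = 7.5·5 − 11·0 = 37.5000; (r_i+r_j)·cross = 18.5·37.5000 = 693.7500
edge 2: (11,5)→(16,16.5)  cross = 11·16.5 − 16·5 = 101.5000; (r_i+r_j)·cross = 27·101.5000 = 2740.5000
edge 3: (16,16.5)→(0.5,37)  cross = 16·37 − 0.5·16.5 = 583.7500; (r_i+r_j)·cross = 16.5·583.7500 = 9631.8750
edge 4: (0.5,37)→(0.5,9.5)  cross = 0.5·9.5 − 0.5·37 = -13.7500; (r_i+r_j)·cross = 1·-13.7500 = -13.7500
Σcross = 637.7500 → A = |Σcross|/2 = 318.8750 mm²
Σ(r_i+r_j)·cross = 12482.3750 → first moment M = |Σ|/6 = 2080.3958
R_c = M/A = 2080.3958/318.8750 = 6.5242 mm
θ = 277° = 4.834562 rad
V = θ·R_c·A = 4.834562·6.5242·318.8750 = 10057.803 mm³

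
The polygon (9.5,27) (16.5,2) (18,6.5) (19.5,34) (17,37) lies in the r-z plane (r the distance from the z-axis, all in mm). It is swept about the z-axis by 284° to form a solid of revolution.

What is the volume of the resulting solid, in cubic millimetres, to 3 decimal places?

Volume = 14583.128 mm³

Profile (r,z), 5 vertices: (9.5,27) (16.5,2) (18,6.5) (19.5,34) (17,37)
edge 0: (9.5,27)→(16.5,2)  cross = 9.5·2 − 16.5·27 = -426.5000; (r_i+r_j)·cross = 26·-426.5000 = -11089.0000
edge 1: (16.5,2)→(18,6.5)  cross = 16.5·6.5 − 18·2 = 71.2500; (r_i+r_j)·cross = 34.5·71.2500 = 2458.1250
edge 2: (18,6.5)→(19.5,34)  cross = 18·34 − 19.5·6.5 = 485.2500; (r_i+r_j)·cross = 37.5·485.2500 = 18196.8750
edge 3: (19.5,34)→(17,37)  cross = 19.5·37 − 17·34 = 143.5000; (r_i+r_j)·cross = 36.5·143.5000 = 5237.7500
edge 4: (17,37)→(9.5,27)  cross = 17·27 − 9.5·37 = 107.5000; (r_i+r_j)·cross = 26.5·107.5000 = 2848.7500
Σcross = 381.0000 → A = |Σcross|/2 = 190.5000 mm²
Σ(r_i+r_j)·cross = 17652.5000 → first moment M = |Σ|/6 = 2942.0833
R_c = M/A = 2942.0833/190.5000 = 15.4440 mm
θ = 284° = 4.956735 rad
V = θ·R_c·A = 4.956735·15.4440·190.5000 = 14583.128 mm³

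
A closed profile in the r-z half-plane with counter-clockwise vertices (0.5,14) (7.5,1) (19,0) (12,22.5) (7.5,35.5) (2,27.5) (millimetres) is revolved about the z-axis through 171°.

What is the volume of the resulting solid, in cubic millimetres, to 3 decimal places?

Volume = 9077.832 mm³

Profile (r,z), 6 vertices: (0.5,14) (7.5,1) (19,0) (12,22.5) (7.5,35.5) (2,27.5)
edge 0: (0.5,14)→(7.5,1)  cross = 0.5·1 − 7.5·14 = -104.5000; (r_i+r_j)·cross = 8·-104.5000 = -836.0000
edge 1: (7.5,1)→(19,0)  cross = 7.5·0 − 19·1 = -19.0000; (r_i+r_j)·cross = 26.5·-19.0000 = -503.5000
edge 2: (19,0)→(12,22.5)  cross = 19·22.5 − 12·0 = 427.5000; (r_i+r_j)·cross = 31·427.5000 = 13252.5000
edge 3: (12,22.5)→(7.5,35.5)  cross = 12·35.5 − 7.5·22.5 = 257.2500; (r_i+r_j)·cross = 19.5·257.2500 = 5016.3750
edge 4: (7.5,35.5)→(2,27.5)  cross = 7.5·27.5 − 2·35.5 = 135.2500; (r_i+r_j)·cross = 9.5·135.2500 = 1284.8750
edge 5: (2,27.5)→(0.5,14)  cross = 2·14 − 0.5·27.5 = 14.2500; (r_i+r_j)·cross = 2.5·14.2500 = 35.6250
Σcross = 710.7500 → A = |Σcross|/2 = 355.3750 mm²
Σ(r_i+r_j)·cross = 18249.8750 → first moment M = |Σ|/6 = 3041.6458
R_c = M/A = 3041.6458/355.3750 = 8.5590 mm
θ = 171° = 2.984513 rad
V = θ·R_c·A = 2.984513·8.5590·355.3750 = 9077.832 mm³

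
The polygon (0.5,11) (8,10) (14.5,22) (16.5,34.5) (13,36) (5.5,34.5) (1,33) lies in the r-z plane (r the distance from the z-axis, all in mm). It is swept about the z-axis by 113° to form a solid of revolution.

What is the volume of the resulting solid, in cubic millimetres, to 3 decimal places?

Volume = 4641.460 mm³

Profile (r,z), 7 vertices: (0.5,11) (8,10) (14.5,22) (16.5,34.5) (13,36) (5.5,34.5) (1,33)
edge 0: (0.5,11)→(8,10)  cross = 0.5·10 − 8·11 = -83.0000; (r_i+r_j)·cross = 8.5·-83.0000 = -705.5000
edge 1: (8,10)→(14.5,22)  cross = 8·22 − 14.5·10 = 31.0000; (r_i+r_j)·cross = 22.5·31.0000 = 697.5000
edge 2: (14.5,22)→(16.5,34.5)  cross = 14.5·34.5 − 16.5·22 = 137.2500; (r_i+r_j)·cross = 31·137.2500 = 4254.7500
edge 3: (16.5,34.5)→(13,36)  cross = 16.5·36 − 13·34.5 = 145.5000; (r_i+r_j)·cross = 29.5·145.5000 = 4292.2500
edge 4: (13,36)→(5.5,34.5)  cross = 13·34.5 − 5.5·36 = 250.5000; (r_i+r_j)·cross = 18.5·250.5000 = 4634.2500
edge 5: (5.5,34.5)→(1,33)  cross = 5.5·33 − 1·34.5 = 147.0000; (r_i+r_j)·cross = 6.5·147.0000 = 955.5000
edge 6: (1,33)→(0.5,11)  cross = 1·11 − 0.5·33 = -5.5000; (r_i+r_j)·cross = 1.5·-5.5000 = -8.2500
Σcross = 622.7500 → A = |Σcross|/2 = 311.3750 mm²
Σ(r_i+r_j)·cross = 14120.5000 → first moment M = |Σ|/6 = 2353.4167
R_c = M/A = 2353.4167/311.3750 = 7.5581 mm
θ = 113° = 1.972222 rad
V = θ·R_c·A = 1.972222·7.5581·311.3750 = 4641.460 mm³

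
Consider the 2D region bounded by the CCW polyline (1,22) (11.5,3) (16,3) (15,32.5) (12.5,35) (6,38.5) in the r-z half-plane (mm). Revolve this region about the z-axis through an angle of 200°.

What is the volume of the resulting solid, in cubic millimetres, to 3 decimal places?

Volume = 11732.685 mm³

Profile (r,z), 6 vertices: (1,22) (11.5,3) (16,3) (15,32.5) (12.5,35) (6,38.5)
edge 0: (1,22)→(11.5,3)  cross = 1·3 − 11.5·22 = -250.0000; (r_i+r_j)·cross = 12.5·-250.0000 = -3125.0000
edge 1: (11.5,3)→(16,3)  cross = 11.5·3 − 16·3 = -13.5000; (r_i+r_j)·cross = 27.5·-13.5000 = -371.2500
edge 2: (16,3)→(15,32.5)  cross = 16·32.5 − 15·3 = 475.0000; (r_i+r_j)·cross = 31·475.0000 = 14725.0000
edge 3: (15,32.5)→(12.5,35)  cross = 15·35 − 12.5·32.5 = 118.7500; (r_i+r_j)·cross = 27.5·118.7500 = 3265.6250
edge 4: (12.5,35)→(6,38.5)  cross = 12.5·38.5 − 6·35 = 271.2500; (r_i+r_j)·cross = 18.5·271.2500 = 5018.1250
edge 5: (6,38.5)→(1,22)  cross = 6·22 − 1·38.5 = 93.5000; (r_i+r_j)·cross = 7·93.5000 = 654.5000
Σcross = 695.0000 → A = |Σcross|/2 = 347.5000 mm²
Σ(r_i+r_j)·cross = 20167.0000 → first moment M = |Σ|/6 = 3361.1667
R_c = M/A = 3361.1667/347.5000 = 9.6724 mm
θ = 200° = 3.490659 rad
V = θ·R_c·A = 3.490659·9.6724·347.5000 = 11732.685 mm³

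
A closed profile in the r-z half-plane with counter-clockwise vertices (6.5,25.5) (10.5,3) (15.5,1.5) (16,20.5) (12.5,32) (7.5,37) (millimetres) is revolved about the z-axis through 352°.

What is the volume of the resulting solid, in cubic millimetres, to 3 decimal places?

Volume = 15648.413 mm³

Profile (r,z), 6 vertices: (6.5,25.5) (10.5,3) (15.5,1.5) (16,20.5) (12.5,32) (7.5,37)
edge 0: (6.5,25.5)→(10.5,3)  cross = 6.5·3 − 10.5·25.5 = -248.2500; (r_i+r_j)·cross = 17·-248.2500 = -4220.2500
edge 1: (10.5,3)→(15.5,1.5)  cross = 10.5·1.5 − 15.5·3 = -30.7500; (r_i+r_j)·cross = 26·-30.7500 = -799.5000
edge 2: (15.5,1.5)→(16,20.5)  cross = 15.5·20.5 − 16·1.5 = 293.7500; (r_i+r_j)·cross = 31.5·293.7500 = 9253.1250
edge 3: (16,20.5)→(12.5,32)  cross = 16·32 − 12.5·20.5 = 255.7500; (r_i+r_j)·cross = 28.5·255.7500 = 7288.8750
edge 4: (12.5,32)→(7.5,37)  cross = 12.5·37 − 7.5·32 = 222.5000; (r_i+r_j)·cross = 20·222.5000 = 4450.0000
edge 5: (7.5,37)→(6.5,25.5)  cross = 7.5·25.5 − 6.5·37 = -49.2500; (r_i+r_j)·cross = 14·-49.2500 = -689.5000
Σcross = 443.7500 → A = |Σcross|/2 = 221.8750 mm²
Σ(r_i+r_j)·cross = 15282.7500 → first moment M = |Σ|/6 = 2547.1250
R_c = M/A = 2547.1250/221.8750 = 11.4800 mm
θ = 352° = 6.143559 rad
V = θ·R_c·A = 6.143559·11.4800·221.8750 = 15648.413 mm³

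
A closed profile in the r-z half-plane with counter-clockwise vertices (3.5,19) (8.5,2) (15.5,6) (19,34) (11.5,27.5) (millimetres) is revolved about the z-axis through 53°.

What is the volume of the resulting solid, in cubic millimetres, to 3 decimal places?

Volume = 2885.922 mm³

Profile (r,z), 5 vertices: (3.5,19) (8.5,2) (15.5,6) (19,34) (11.5,27.5)
edge 0: (3.5,19)→(8.5,2)  cross = 3.5·2 − 8.5·19 = -154.5000; (r_i+r_j)·cross = 12·-154.5000 = -1854.0000
edge 1: (8.5,2)→(15.5,6)  cross = 8.5·6 − 15.5·2 = 20.0000; (r_i+r_j)·cross = 24·20.0000 = 480.0000
edge 2: (15.5,6)→(19,34)  cross = 15.5·34 − 19·6 = 413.0000; (r_i+r_j)·cross = 34.5·413.0000 = 14248.5000
edge 3: (19,34)→(11.5,27.5)  cross = 19·27.5 − 11.5·34 = 131.5000; (r_i+r_j)·cross = 30.5·131.5000 = 4010.7500
edge 4: (11.5,27.5)→(3.5,19)  cross = 11.5·19 − 3.5·27.5 = 122.2500; (r_i+r_j)·cross = 15·122.2500 = 1833.7500
Σcross = 532.2500 → A = |Σcross|/2 = 266.1250 mm²
Σ(r_i+r_j)·cross = 18719.0000 → first moment M = |Σ|/6 = 3119.8333
R_c = M/A = 3119.8333/266.1250 = 11.7232 mm
θ = 53° = 0.925025 rad
V = θ·R_c·A = 0.925025·11.7232·266.1250 = 2885.922 mm³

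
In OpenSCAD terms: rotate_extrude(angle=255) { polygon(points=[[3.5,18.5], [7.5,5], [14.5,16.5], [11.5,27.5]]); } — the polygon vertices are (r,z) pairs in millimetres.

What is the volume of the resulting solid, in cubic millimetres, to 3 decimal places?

Profile (r,z), 4 vertices: (3.5,18.5) (7.5,5) (14.5,16.5) (11.5,27.5)
edge 0: (3.5,18.5)→(7.5,5)  cross = 3.5·5 − 7.5·18.5 = -121.2500; (r_i+r_j)·cross = 11·-121.2500 = -1333.7500
edge 1: (7.5,5)→(14.5,16.5)  cross = 7.5·16.5 − 14.5·5 = 51.2500; (r_i+r_j)·cross = 22·51.2500 = 1127.5000
edge 2: (14.5,16.5)→(11.5,27.5)  cross = 14.5·27.5 − 11.5·16.5 = 209.0000; (r_i+r_j)·cross = 26·209.0000 = 5434.0000
edge 3: (11.5,27.5)→(3.5,18.5)  cross = 11.5·18.5 − 3.5·27.5 = 116.5000; (r_i+r_j)·cross = 15·116.5000 = 1747.5000
Σcross = 255.5000 → A = |Σcross|/2 = 127.7500 mm²
Σ(r_i+r_j)·cross = 6975.2500 → first moment M = |Σ|/6 = 1162.5417
R_c = M/A = 1162.5417/127.7500 = 9.1001 mm
θ = 255° = 4.450590 rad
V = θ·R_c·A = 4.450590·9.1001·127.7500 = 5173.996 mm³

Volume = 5173.996 mm³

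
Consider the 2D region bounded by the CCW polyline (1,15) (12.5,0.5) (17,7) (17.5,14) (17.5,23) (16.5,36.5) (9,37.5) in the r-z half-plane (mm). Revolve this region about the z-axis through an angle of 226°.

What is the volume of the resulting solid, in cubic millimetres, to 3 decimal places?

Profile (r,z), 7 vertices: (1,15) (12.5,0.5) (17,7) (17.5,14) (17.5,23) (16.5,36.5) (9,37.5)
edge 0: (1,15)→(12.5,0.5)  cross = 1·0.5 − 12.5·15 = -187.0000; (r_i+r_j)·cross = 13.5·-187.0000 = -2524.5000
edge 1: (12.5,0.5)→(17,7)  cross = 12.5·7 − 17·0.5 = 79.0000; (r_i+r_j)·cross = 29.5·79.0000 = 2330.5000
edge 2: (17,7)→(17.5,14)  cross = 17·14 − 17.5·7 = 115.5000; (r_i+r_j)·cross = 34.5·115.5000 = 3984.7500
edge 3: (17.5,14)→(17.5,23)  cross = 17.5·23 − 17.5·14 = 157.5000; (r_i+r_j)·cross = 35·157.5000 = 5512.5000
edge 4: (17.5,23)→(16.5,36.5)  cross = 17.5·36.5 − 16.5·23 = 259.2500; (r_i+r_j)·cross = 34·259.2500 = 8814.5000
edge 5: (16.5,36.5)→(9,37.5)  cross = 16.5·37.5 − 9·36.5 = 290.2500; (r_i+r_j)·cross = 25.5·290.2500 = 7401.3750
edge 6: (9,37.5)→(1,15)  cross = 9·15 − 1·37.5 = 97.5000; (r_i+r_j)·cross = 10·97.5000 = 975.0000
Σcross = 812.0000 → A = |Σcross|/2 = 406.0000 mm²
Σ(r_i+r_j)·cross = 26494.1250 → first moment M = |Σ|/6 = 4415.6875
R_c = M/A = 4415.6875/406.0000 = 10.8761 mm
θ = 226° = 3.944444 rad
V = θ·R_c·A = 3.944444·10.8761·406.0000 = 17417.433 mm³

Volume = 17417.433 mm³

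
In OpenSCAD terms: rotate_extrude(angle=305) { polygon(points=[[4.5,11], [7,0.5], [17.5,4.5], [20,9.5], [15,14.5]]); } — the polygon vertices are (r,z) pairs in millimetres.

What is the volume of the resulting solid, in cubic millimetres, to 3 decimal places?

Profile (r,z), 5 vertices: (4.5,11) (7,0.5) (17.5,4.5) (20,9.5) (15,14.5)
edge 0: (4.5,11)→(7,0.5)  cross = 4.5·0.5 − 7·11 = -74.7500; (r_i+r_j)·cross = 11.5·-74.7500 = -859.6250
edge 1: (7,0.5)→(17.5,4.5)  cross = 7·4.5 − 17.5·0.5 = 22.7500; (r_i+r_j)·cross = 24.5·22.7500 = 557.3750
edge 2: (17.5,4.5)→(20,9.5)  cross = 17.5·9.5 − 20·4.5 = 76.2500; (r_i+r_j)·cross = 37.5·76.2500 = 2859.3750
edge 3: (20,9.5)→(15,14.5)  cross = 20·14.5 − 15·9.5 = 147.5000; (r_i+r_j)·cross = 35·147.5000 = 5162.5000
edge 4: (15,14.5)→(4.5,11)  cross = 15·11 − 4.5·14.5 = 99.7500; (r_i+r_j)·cross = 19.5·99.7500 = 1945.1250
Σcross = 271.5000 → A = |Σcross|/2 = 135.7500 mm²
Σ(r_i+r_j)·cross = 9664.7500 → first moment M = |Σ|/6 = 1610.7917
R_c = M/A = 1610.7917/135.7500 = 11.8659 mm
θ = 305° = 5.323254 rad
V = θ·R_c·A = 5.323254·11.8659·135.7500 = 8574.654 mm³

Volume = 8574.654 mm³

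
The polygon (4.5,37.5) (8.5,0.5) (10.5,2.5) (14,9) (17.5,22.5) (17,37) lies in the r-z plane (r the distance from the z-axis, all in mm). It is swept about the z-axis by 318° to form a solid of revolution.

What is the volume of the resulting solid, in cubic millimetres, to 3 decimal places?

Volume = 20237.224 mm³

Profile (r,z), 6 vertices: (4.5,37.5) (8.5,0.5) (10.5,2.5) (14,9) (17.5,22.5) (17,37)
edge 0: (4.5,37.5)→(8.5,0.5)  cross = 4.5·0.5 − 8.5·37.5 = -316.5000; (r_i+r_j)·cross = 13·-316.5000 = -4114.5000
edge 1: (8.5,0.5)→(10.5,2.5)  cross = 8.5·2.5 − 10.5·0.5 = 16.0000; (r_i+r_j)·cross = 19·16.0000 = 304.0000
edge 2: (10.5,2.5)→(14,9)  cross = 10.5·9 − 14·2.5 = 59.5000; (r_i+r_j)·cross = 24.5·59.5000 = 1457.7500
edge 3: (14,9)→(17.5,22.5)  cross = 14·22.5 − 17.5·9 = 157.5000; (r_i+r_j)·cross = 31.5·157.5000 = 4961.2500
edge 4: (17.5,22.5)→(17,37)  cross = 17.5·37 − 17·22.5 = 265.0000; (r_i+r_j)·cross = 34.5·265.0000 = 9142.5000
edge 5: (17,37)→(4.5,37.5)  cross = 17·37.5 − 4.5·37 = 471.0000; (r_i+r_j)·cross = 21.5·471.0000 = 10126.5000
Σcross = 652.5000 → A = |Σcross|/2 = 326.2500 mm²
Σ(r_i+r_j)·cross = 21877.5000 → first moment M = |Σ|/6 = 3646.2500
R_c = M/A = 3646.2500/326.2500 = 11.1762 mm
θ = 318° = 5.550147 rad
V = θ·R_c·A = 5.550147·11.1762·326.2500 = 20237.224 mm³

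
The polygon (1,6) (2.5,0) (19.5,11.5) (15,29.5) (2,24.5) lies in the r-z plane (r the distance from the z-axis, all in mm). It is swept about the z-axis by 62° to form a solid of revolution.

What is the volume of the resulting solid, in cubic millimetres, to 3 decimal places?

Volume = 3549.640 mm³

Profile (r,z), 5 vertices: (1,6) (2.5,0) (19.5,11.5) (15,29.5) (2,24.5)
edge 0: (1,6)→(2.5,0)  cross = 1·0 − 2.5·6 = -15.0000; (r_i+r_j)·cross = 3.5·-15.0000 = -52.5000
edge 1: (2.5,0)→(19.5,11.5)  cross = 2.5·11.5 − 19.5·0 = 28.7500; (r_i+r_j)·cross = 22·28.7500 = 632.5000
edge 2: (19.5,11.5)→(15,29.5)  cross = 19.5·29.5 − 15·11.5 = 402.7500; (r_i+r_j)·cross = 34.5·402.7500 = 13894.8750
edge 3: (15,29.5)→(2,24.5)  cross = 15·24.5 − 2·29.5 = 308.5000; (r_i+r_j)·cross = 17·308.5000 = 5244.5000
edge 4: (2,24.5)→(1,6)  cross = 2·6 − 1·24.5 = -12.5000; (r_i+r_j)·cross = 3·-12.5000 = -37.5000
Σcross = 712.5000 → A = |Σcross|/2 = 356.2500 mm²
Σ(r_i+r_j)·cross = 19681.8750 → first moment M = |Σ|/6 = 3280.3125
R_c = M/A = 3280.3125/356.2500 = 9.2079 mm
θ = 62° = 1.082104 rad
V = θ·R_c·A = 1.082104·9.2079·356.2500 = 3549.640 mm³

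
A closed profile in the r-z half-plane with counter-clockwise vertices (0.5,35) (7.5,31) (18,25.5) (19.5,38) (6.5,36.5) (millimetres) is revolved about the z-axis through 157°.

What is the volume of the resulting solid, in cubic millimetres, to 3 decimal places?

Volume = 4212.207 mm³

Profile (r,z), 5 vertices: (0.5,35) (7.5,31) (18,25.5) (19.5,38) (6.5,36.5)
edge 0: (0.5,35)→(7.5,31)  cross = 0.5·31 − 7.5·35 = -247.0000; (r_i+r_j)·cross = 8·-247.0000 = -1976.0000
edge 1: (7.5,31)→(18,25.5)  cross = 7.5·25.5 − 18·31 = -366.7500; (r_i+r_j)·cross = 25.5·-366.7500 = -9352.1250
edge 2: (18,25.5)→(19.5,38)  cross = 18·38 − 19.5·25.5 = 186.7500; (r_i+r_j)·cross = 37.5·186.7500 = 7003.1250
edge 3: (19.5,38)→(6.5,36.5)  cross = 19.5·36.5 − 6.5·38 = 464.7500; (r_i+r_j)·cross = 26·464.7500 = 12083.5000
edge 4: (6.5,36.5)→(0.5,35)  cross = 6.5·35 − 0.5·36.5 = 209.2500; (r_i+r_j)·cross = 7·209.2500 = 1464.7500
Σcross = 247.0000 → A = |Σcross|/2 = 123.5000 mm²
Σ(r_i+r_j)·cross = 9223.2500 → first moment M = |Σ|/6 = 1537.2083
R_c = M/A = 1537.2083/123.5000 = 12.4470 mm
θ = 157° = 2.740167 rad
V = θ·R_c·A = 2.740167·12.4470·123.5000 = 4212.207 mm³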